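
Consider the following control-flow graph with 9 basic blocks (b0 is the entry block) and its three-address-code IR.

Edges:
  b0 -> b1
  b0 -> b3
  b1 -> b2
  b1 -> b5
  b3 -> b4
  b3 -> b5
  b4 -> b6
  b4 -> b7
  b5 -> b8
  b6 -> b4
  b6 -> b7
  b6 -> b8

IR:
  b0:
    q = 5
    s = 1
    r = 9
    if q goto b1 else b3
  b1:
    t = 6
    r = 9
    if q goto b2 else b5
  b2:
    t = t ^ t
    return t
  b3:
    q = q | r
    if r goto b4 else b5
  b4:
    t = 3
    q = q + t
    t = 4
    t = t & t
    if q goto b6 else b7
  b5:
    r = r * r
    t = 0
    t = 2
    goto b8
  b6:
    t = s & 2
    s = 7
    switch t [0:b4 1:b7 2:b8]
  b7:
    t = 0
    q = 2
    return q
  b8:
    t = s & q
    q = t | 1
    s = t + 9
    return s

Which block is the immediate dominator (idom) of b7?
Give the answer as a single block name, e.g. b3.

Answer: b4

Analysis:
idom tree: b1←b0 b2←b1 b3←b0 b4←b3 b5←b0 b6←b4 b7←b4 b8←b0
Join-block Dom:
  b4: preds {b3,b6}: {b0,b3} ∩ {b0,b3,b4,b6} = {b0,b3}; idom=b3
  b5: preds {b1,b3}: {b0,b1} ∩ {b0,b3} = {b0}; idom=b0
  b7: preds {b4,b6}: {b0,b3,b4} ∩ {b0,b3,b4,b6} = {b0,b3,b4}; idom=b4
  b8: preds {b5,b6}: {b0,b5} ∩ {b0,b3,b4,b6} = {b0}; idom=b0

idom(b7) = b4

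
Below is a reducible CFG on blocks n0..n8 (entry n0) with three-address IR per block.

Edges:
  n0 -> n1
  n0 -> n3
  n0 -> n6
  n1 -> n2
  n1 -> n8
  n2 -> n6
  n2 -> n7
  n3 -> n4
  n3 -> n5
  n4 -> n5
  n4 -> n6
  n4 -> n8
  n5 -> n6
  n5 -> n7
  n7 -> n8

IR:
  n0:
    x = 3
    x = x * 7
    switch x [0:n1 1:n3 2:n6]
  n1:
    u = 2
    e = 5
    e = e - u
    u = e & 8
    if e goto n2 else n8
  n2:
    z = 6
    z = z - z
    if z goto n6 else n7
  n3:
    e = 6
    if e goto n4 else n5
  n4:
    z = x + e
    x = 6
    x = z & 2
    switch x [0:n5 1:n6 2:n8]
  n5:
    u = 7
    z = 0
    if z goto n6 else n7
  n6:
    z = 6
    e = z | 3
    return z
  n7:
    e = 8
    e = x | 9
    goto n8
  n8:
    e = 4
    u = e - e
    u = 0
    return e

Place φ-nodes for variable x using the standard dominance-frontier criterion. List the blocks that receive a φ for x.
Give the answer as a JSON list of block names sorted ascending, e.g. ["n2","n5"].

idom tree: n1←n0 n2←n1 n3←n0 n4←n3 n5←n3 n6←n0 n7←n0 n8←n0
Join-block Dom:
  n5: preds {n3,n4}: {n0,n3} ∩ {n0,n3,n4} = {n0,n3}; idom=n3
  n6: preds {n0,n2,n4,n5}: {n0} ∩ {n0,n1,n2} ∩ {n0,n3,n4} ∩ {n0,n3,n5} = {n0}; idom=n0
  n7: preds {n2,n5}: {n0,n1,n2} ∩ {n0,n3,n5} = {n0}; idom=n0
  n8: preds {n1,n4,n7}: {n0,n1} ∩ {n0,n3,n4} ∩ {n0,n7} = {n0}; idom=n0

DF derivation:
  join n5 pred n3: · stop@n3
  join n5 pred n4: n4 stop@n3
  join n6 pred n0: · stop@n0
  join n6 pred n2: n2→n1 stop@n0
  join n6 pred n4: n4→n3 stop@n0
  join n6 pred n5: n5→n3 stop@n0
  join n7 pred n2: n2→n1 stop@n0
  join n7 pred n5: n5→n3 stop@n0
  join n8 pred n1: n1 stop@n0
  join n8 pred n4: n4→n3 stop@n0
  join n8 pred n7: n7 stop@n0
  n0 → ∅
  n1 → {n6,n7,n8}
  n2 → {n6,n7}
  n3 → {n6,n7,n8}
  n4 → {n5,n6,n8}
  n5 → {n6,n7}
  n6 → ∅
  n7 → {n8}
  n8 → ∅

φ for x: defs {n0,n4}
  DF⁺ = {n5,n6,n7,n8}

Answer: ["n5", "n6", "n7", "n8"]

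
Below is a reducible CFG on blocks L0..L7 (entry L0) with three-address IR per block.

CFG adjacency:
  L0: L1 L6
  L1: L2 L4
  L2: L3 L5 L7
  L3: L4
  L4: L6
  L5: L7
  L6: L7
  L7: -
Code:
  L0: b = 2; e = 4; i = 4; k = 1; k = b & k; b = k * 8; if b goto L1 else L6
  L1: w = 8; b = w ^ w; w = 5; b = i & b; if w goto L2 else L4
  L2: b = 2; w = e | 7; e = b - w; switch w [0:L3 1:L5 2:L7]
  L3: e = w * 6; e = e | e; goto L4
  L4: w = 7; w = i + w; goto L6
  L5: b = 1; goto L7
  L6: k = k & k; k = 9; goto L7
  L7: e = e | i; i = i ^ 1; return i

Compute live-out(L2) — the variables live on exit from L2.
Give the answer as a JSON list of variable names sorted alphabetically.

Answer: ["e", "i", "k", "w"]

Working:
Per-block:
  L0: {b,e,i,k} / ∅
  L1: {b,w} / {i}
  L2: {b,e,w} / {e}
  L3: {e} / {w}
  L4: {w} / {i}
  L5: {b} / ∅
  L6: {k} / {k}
  L7: {e,i} / {e,i}

Backward fixpoint:
  L0 li=∅ lo={e,i,k}
  L1 li={e,i,k} lo={e,i,k}
  L2 li={e,i,k} lo={e,i,k,w}
  L3 li={i,k,w} lo={e,i,k}
  L4 li={e,i,k} lo={e,i,k}
  L5 li={e,i} lo={e,i}
  L6 li={e,i,k} lo={e,i}
  L7 li={e,i} lo=∅

live-out(L2) = ["e", "i", "k", "w"]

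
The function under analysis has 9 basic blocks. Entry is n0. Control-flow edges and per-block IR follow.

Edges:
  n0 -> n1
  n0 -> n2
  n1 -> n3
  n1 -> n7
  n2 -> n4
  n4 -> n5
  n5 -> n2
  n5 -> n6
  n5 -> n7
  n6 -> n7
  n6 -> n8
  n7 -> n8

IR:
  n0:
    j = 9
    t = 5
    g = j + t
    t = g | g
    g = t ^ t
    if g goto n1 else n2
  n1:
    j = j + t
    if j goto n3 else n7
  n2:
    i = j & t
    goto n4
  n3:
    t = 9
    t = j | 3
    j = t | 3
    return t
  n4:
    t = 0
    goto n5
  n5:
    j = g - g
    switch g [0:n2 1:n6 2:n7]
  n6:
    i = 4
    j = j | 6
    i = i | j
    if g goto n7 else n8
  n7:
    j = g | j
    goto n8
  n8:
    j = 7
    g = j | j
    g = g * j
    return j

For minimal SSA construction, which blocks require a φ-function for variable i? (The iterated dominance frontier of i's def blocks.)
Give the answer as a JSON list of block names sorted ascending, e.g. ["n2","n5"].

idom tree: n1←n0 n2←n0 n3←n1 n4←n2 n5←n4 n6←n5 n7←n0 n8←n0
Dom∩ at merges:
  n2: preds {n0,n5}: {n0} ∩ {n0,n2,n4,n5} = {n0}; idom=n0
  n7: preds {n1,n5,n6}: {n0,n1} ∩ {n0,n2,n4,n5} ∩ {n0,n2,n4,n5,n6} = {n0}; idom=n0
  n8: preds {n6,n7}: {n0,n2,n4,n5,n6} ∩ {n0,n7} = {n0}; idom=n0

Frontier:
  n2←n0: walk · to n0
  n2←n5: walk n5→n4→n2 to n0
  n7←n1: walk n1 to n0
  n7←n5: walk n5→n4→n2 to n0
  n7←n6: walk n6→n5→n4→n2 to n0
  n8←n6: walk n6→n5→n4→n2 to n0
  n8←n7: walk n7 to n0
  DF(n0)=∅
  DF(n1)={n7}
  DF(n2)={n2,n7,n8}
  DF(n3)=∅
  DF(n4)={n2,n7,n8}
  DF(n5)={n2,n7,n8}
  DF(n6)={n7,n8}
  DF(n7)={n8}
  DF(n8)=∅

φ for i: defs {n2,n6}
  DF⁺ = {n2,n7,n8}

Answer: ["n2", "n7", "n8"]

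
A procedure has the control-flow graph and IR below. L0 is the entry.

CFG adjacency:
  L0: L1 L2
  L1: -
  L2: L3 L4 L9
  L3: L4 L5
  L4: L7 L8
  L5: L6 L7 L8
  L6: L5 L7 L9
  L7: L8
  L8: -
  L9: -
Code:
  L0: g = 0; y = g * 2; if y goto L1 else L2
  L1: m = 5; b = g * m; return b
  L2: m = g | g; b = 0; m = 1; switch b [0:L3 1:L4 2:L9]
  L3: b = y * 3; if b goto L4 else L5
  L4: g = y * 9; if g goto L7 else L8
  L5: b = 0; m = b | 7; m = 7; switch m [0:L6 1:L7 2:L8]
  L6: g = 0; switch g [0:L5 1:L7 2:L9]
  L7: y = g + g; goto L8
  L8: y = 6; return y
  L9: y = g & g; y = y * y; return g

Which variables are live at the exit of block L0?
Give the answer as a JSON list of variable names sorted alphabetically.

def/use:
  L0 def {g,y} use ∅
  L1 def {b,m} use {g}
  L2 def {b,m} use {g}
  L3 def {b} use {y}
  L4 def {g} use {y}
  L5 def {b,m} use ∅
  L6 def {g} use ∅
  L7 def {y} use {g}
  L8 def {y} use ∅
  L9 def {y} use {g}

Backward fixpoint:
  live L0: ∅→{g,y}
  live L1: {g}→∅
  live L2: {g,y}→{g,y}
  live L3: {g,y}→{g,y}
  live L4: {y}→{g}
  live L5: {g}→{g}
  live L6: ∅→{g}
  live L7: {g}→∅
  live L8: ∅→∅
  live L9: {g}→∅

live-out(L0) = ["g", "y"]

Answer: ["g", "y"]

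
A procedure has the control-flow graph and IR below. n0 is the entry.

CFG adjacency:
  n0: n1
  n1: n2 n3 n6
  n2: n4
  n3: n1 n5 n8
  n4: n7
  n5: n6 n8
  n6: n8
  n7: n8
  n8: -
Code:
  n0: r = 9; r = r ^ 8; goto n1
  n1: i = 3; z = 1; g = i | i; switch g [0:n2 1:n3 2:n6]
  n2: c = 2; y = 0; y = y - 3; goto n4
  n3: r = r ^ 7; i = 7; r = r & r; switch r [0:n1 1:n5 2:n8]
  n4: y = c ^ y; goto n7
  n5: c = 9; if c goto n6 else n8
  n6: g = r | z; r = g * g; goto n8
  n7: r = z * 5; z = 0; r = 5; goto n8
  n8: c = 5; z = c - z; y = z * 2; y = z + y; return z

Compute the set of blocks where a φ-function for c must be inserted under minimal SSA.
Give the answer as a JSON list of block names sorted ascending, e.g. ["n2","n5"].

Answer: ["n6", "n8"]

Working:
idom tree: n1←n0 n2←n1 n3←n1 n4←n2 n5←n3 n6←n1 n7←n4 n8←n1
Dom∩ at merges:
  n1: preds {n0,n3}: {n0} ∩ {n0,n1,n3} = {n0}; idom=n0
  n6: preds {n1,n5}: {n0,n1} ∩ {n0,n1,n3,n5} = {n0,n1}; idom=n1
  n8: preds {n3,n5,n6,n7}: {n0,n1,n3} ∩ {n0,n1,n3,n5} ∩ {n0,n1,n6} ∩ {n0,n1,n2,n4,n7} = {n0,n1}; idom=n1

DF walk-up:
  join n1 pred n0: · stop@n0
  join n1 pred n3: n3→n1 stop@n0
  join n6 pred n1: · stop@n1
  join n6 pred n5: n5→n3 stop@n1
  join n8 pred n3: n3 stop@n1
  join n8 pred n5: n5→n3 stop@n1
  join n8 pred n6: n6 stop@n1
  join n8 pred n7: n7→n4→n2 stop@n1
  DF(n0)=∅
  DF(n1)={n1}
  DF(n2)={n8}
  DF(n3)={n1,n6,n8}
  DF(n4)={n8}
  DF(n5)={n6,n8}
  DF(n6)={n8}
  DF(n7)={n8}
  DF(n8)=∅

φ for c: defs {n2,n5,n8}
  DF⁺ = {n6,n8}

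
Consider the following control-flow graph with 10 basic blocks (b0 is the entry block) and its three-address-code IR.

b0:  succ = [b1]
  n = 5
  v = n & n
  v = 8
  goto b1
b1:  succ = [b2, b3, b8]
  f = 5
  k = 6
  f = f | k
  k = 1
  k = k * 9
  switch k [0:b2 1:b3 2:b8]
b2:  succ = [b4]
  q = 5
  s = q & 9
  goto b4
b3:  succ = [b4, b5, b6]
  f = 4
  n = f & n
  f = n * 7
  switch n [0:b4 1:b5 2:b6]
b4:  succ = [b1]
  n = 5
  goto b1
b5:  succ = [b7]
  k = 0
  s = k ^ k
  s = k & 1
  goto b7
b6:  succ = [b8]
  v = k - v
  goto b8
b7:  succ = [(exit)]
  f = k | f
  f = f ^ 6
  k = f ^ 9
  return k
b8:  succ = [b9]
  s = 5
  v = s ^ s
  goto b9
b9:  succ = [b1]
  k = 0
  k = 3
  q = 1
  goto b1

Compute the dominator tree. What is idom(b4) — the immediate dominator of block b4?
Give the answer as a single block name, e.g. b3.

Answer: b1

Derivation:
idom tree: b1←b0 b2←b1 b3←b1 b4←b1 b5←b3 b6←b3 b7←b5 b8←b1 b9←b8
Dom∩ at merges:
  b1: preds {b0,b4,b9}: {b0} ∩ {b0,b1,b4} ∩ {b0,b1,b8,b9} = {b0}; idom=b0
  b4: preds {b2,b3}: {b0,b1,b2} ∩ {b0,b1,b3} = {b0,b1}; idom=b1
  b8: preds {b1,b6}: {b0,b1} ∩ {b0,b1,b3,b6} = {b0,b1}; idom=b1

idom(b4) = b1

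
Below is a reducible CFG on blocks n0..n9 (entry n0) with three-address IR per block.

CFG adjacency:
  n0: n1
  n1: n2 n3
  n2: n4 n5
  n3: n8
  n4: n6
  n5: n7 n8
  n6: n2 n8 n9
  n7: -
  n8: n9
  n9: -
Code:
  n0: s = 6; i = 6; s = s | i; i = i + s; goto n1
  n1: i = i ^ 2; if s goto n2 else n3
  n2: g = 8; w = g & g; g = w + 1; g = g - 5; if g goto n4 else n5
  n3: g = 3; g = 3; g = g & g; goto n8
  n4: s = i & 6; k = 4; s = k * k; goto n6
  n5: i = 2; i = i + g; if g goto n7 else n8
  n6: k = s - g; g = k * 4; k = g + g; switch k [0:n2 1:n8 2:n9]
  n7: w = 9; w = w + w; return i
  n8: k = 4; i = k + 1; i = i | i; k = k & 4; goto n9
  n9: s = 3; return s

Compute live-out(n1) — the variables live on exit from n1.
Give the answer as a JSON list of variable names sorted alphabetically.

def/use:
  n0: def={i,s} ue=∅
  n1: def={i} ue={i,s}
  n2: def={g,w} ue=∅
  n3: def={g} ue=∅
  n4: def={k,s} ue={i}
  n5: def={i} ue={g}
  n6: def={g,k} ue={g,s}
  n7: def={w} ue={i}
  n8: def={i,k} ue=∅
  n9: def={s} ue=∅

Live sets:
  n0: in=∅ out={i,s}
  n1: in={i,s} out={i}
  n2: in={i} out={g,i}
  n3: in=∅ out=∅
  n4: in={g,i} out={g,i,s}
  n5: in={g} out={i}
  n6: in={g,i,s} out={i}
  n7: in={i} out=∅
  n8: in=∅ out=∅
  n9: in=∅ out=∅

live-out(n1) = ["i"]

Answer: ["i"]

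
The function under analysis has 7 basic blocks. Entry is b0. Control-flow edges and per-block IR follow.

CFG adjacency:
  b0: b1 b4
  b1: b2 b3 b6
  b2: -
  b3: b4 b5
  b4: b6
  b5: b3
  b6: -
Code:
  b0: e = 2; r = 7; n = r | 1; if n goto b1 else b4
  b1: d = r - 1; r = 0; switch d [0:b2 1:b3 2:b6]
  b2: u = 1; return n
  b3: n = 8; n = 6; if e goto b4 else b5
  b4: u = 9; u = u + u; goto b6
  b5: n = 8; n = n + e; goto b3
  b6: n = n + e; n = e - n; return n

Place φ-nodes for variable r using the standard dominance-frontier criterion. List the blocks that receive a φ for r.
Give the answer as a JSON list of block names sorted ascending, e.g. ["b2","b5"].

idom tree: b1←b0 b2←b1 b3←b1 b4←b0 b5←b3 b6←b0
Dom at joins:
  b3: preds {b1,b5}: {b0,b1} ∩ {b0,b1,b3,b5} = {b0,b1}; idom=b1
  b4: preds {b0,b3}: {b0} ∩ {b0,b1,b3} = {b0}; idom=b0
  b6: preds {b1,b4}: {b0,b1} ∩ {b0,b4} = {b0}; idom=b0

DF derivation:
  b3←b1: walk · to b1
  b3←b5: walk b5→b3 to b1
  b4←b0: walk · to b0
  b4←b3: walk b3→b1 to b0
  b6←b1: walk b1 to b0
  b6←b4: walk b4 to b0
  b0: DF=∅
  b1: DF={b4,b6}
  b2: DF=∅
  b3: DF={b3,b4}
  b4: DF={b6}
  b5: DF={b3}
  b6: DF=∅

φ for r: defs {b0,b1}
  DF⁺ = {b4,b6}

Answer: ["b4", "b6"]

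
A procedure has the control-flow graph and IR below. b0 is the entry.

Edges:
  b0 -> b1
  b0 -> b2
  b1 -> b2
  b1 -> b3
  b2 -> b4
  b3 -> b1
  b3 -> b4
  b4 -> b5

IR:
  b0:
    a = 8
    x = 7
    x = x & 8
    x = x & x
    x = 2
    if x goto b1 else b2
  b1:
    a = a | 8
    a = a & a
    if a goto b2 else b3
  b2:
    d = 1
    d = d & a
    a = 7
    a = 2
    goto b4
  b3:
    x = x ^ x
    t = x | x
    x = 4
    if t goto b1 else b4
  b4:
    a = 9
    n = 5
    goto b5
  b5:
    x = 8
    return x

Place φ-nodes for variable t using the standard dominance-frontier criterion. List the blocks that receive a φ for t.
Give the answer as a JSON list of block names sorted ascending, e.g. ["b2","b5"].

idom tree: b1←b0 b2←b0 b3←b1 b4←b0 b5←b4
Dom∩ at merges:
  b1: preds {b0,b3}: {b0} ∩ {b0,b1,b3} = {b0}; idom=b0
  b2: preds {b0,b1}: {b0} ∩ {b0,b1} = {b0}; idom=b0
  b4: preds {b2,b3}: {b0,b2} ∩ {b0,b1,b3} = {b0}; idom=b0

Frontier:
  join b1 pred b0: · stop@b0
  join b1 pred b3: b3→b1 stop@b0
  join b2 pred b0: · stop@b0
  join b2 pred b1: b1 stop@b0
  join b4 pred b2: b2 stop@b0
  join b4 pred b3: b3→b1 stop@b0
  b0: DF=∅
  b1: DF={b1,b2,b4}
  b2: DF={b4}
  b3: DF={b1,b4}
  b4: DF=∅
  b5: DF=∅

φ for t: defs {b3}
  DF⁺ = {b1,b2,b4}

Answer: ["b1", "b2", "b4"]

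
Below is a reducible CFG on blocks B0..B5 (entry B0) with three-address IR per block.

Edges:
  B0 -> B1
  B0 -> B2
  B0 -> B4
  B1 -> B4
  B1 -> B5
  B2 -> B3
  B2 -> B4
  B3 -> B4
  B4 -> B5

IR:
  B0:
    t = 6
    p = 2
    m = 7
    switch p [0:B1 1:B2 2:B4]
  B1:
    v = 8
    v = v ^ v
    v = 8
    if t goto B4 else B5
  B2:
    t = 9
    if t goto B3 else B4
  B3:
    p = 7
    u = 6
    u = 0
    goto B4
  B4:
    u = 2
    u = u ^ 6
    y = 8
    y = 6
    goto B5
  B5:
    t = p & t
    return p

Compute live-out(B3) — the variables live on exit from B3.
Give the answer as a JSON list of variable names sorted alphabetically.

Answer: ["p", "t"]

Derivation:
def/use:
  B0: def={m,p,t} ue=∅
  B1: def={v} ue={t}
  B2: def={t} ue=∅
  B3: def={p,u} ue=∅
  B4: def={u,y} ue=∅
  B5: def={t} ue={p,t}

Live sets:
  live B0: ∅→{p,t}
  live B1: {p,t}→{p,t}
  live B2: {p}→{p,t}
  live B3: {t}→{p,t}
  live B4: {p,t}→{p,t}
  live B5: {p,t}→∅

live-out(B3) = ["p", "t"]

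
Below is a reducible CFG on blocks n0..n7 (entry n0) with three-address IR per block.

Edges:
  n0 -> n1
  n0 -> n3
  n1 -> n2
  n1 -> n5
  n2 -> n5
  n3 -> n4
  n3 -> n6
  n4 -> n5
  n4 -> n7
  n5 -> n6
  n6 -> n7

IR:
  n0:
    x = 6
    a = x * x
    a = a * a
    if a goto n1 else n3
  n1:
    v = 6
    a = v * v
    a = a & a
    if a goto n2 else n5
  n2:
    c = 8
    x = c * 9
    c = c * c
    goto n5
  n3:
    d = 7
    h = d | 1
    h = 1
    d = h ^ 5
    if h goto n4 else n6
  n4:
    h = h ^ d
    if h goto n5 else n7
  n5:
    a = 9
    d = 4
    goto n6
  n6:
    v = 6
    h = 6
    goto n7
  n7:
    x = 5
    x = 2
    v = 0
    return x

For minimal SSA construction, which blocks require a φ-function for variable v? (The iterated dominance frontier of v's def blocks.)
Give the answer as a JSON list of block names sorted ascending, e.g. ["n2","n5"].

Answer: ["n5", "n6", "n7"]

Working:
idom tree: n1←n0 n2←n1 n3←n0 n4←n3 n5←n0 n6←n0 n7←n0
Dom at joins:
  n5: preds {n1,n2,n4}: {n0,n1} ∩ {n0,n1,n2} ∩ {n0,n3,n4} = {n0}; idom=n0
  n6: preds {n3,n5}: {n0,n3} ∩ {n0,n5} = {n0}; idom=n0
  n7: preds {n4,n6}: {n0,n3,n4} ∩ {n0,n6} = {n0}; idom=n0

DF walk-up:
  join n5 pred n1: n1 stop@n0
  join n5 pred n2: n2→n1 stop@n0
  join n5 pred n4: n4→n3 stop@n0
  join n6 pred n3: n3 stop@n0
  join n6 pred n5: n5 stop@n0
  join n7 pred n4: n4→n3 stop@n0
  join n7 pred n6: n6 stop@n0
  n0 → ∅
  n1 → {n5}
  n2 → {n5}
  n3 → {n5,n6,n7}
  n4 → {n5,n7}
  n5 → {n6}
  n6 → {n7}
  n7 → ∅

φ for v: defs {n1,n6,n7}
  DF⁺ = {n5,n6,n7}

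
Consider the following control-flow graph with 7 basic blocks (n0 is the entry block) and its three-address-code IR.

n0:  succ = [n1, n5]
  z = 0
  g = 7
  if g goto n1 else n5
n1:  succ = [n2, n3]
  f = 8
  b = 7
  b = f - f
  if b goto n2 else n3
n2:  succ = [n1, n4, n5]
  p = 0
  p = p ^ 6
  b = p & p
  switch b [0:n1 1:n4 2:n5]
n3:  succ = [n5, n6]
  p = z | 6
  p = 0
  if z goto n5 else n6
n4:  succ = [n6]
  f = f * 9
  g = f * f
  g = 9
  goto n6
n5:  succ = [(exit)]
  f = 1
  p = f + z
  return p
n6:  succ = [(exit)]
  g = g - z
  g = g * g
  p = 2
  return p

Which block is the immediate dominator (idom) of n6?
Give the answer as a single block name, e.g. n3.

idom tree: n1←n0 n2←n1 n3←n1 n4←n2 n5←n0 n6←n1
Dom∩ at merges:
  n1: preds {n0,n2}: {n0} ∩ {n0,n1,n2} = {n0}; idom=n0
  n5: preds {n0,n2,n3}: {n0} ∩ {n0,n1,n2} ∩ {n0,n1,n3} = {n0}; idom=n0
  n6: preds {n3,n4}: {n0,n1,n3} ∩ {n0,n1,n2,n4} = {n0,n1}; idom=n1

idom(n6) = n1

Answer: n1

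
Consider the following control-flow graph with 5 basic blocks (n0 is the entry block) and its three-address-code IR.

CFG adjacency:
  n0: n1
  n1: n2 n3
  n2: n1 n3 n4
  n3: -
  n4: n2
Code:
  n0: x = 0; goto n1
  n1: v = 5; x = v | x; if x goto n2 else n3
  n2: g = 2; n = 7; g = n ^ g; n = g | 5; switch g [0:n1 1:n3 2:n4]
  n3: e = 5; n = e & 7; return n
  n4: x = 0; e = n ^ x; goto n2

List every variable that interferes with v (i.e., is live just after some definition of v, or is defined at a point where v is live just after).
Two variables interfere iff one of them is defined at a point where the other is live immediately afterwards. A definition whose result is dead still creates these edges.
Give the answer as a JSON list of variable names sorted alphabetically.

Answer: ["x"]

Analysis:
Block summaries:
  n0: def={x} ue=∅
  n1: def={v,x} ue={x}
  n2: def={g,n} ue=∅
  n3: def={e,n} ue=∅
  n4: def={e,x} ue={n}

Liveness:
  live n0: ∅→{x}
  live n1: {x}→{x}
  live n2: {x}→{n,x}
  live n3: ∅→∅
  live n4: {n}→{x}

Interfere edges:
  e — {x}
  g — {n,x}
  n — {g,x}
  v — {x}
  x — {e,g,n,v}

N(v) = ["x"]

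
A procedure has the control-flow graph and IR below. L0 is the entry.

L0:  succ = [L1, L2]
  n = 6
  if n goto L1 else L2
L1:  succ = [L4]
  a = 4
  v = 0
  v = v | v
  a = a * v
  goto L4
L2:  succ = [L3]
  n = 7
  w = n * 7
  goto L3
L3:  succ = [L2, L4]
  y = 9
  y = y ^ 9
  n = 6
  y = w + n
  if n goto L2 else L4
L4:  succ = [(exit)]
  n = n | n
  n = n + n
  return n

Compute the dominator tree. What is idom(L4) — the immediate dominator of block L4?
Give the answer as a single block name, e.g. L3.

Answer: L0

Working:
idom tree: L1←L0 L2←L0 L3←L2 L4←L0
Dom at joins:
  L2: preds {L0,L3}: {L0} ∩ {L0,L2,L3} = {L0}; idom=L0
  L4: preds {L1,L3}: {L0,L1} ∩ {L0,L2,L3} = {L0}; idom=L0

idom(L4) = L0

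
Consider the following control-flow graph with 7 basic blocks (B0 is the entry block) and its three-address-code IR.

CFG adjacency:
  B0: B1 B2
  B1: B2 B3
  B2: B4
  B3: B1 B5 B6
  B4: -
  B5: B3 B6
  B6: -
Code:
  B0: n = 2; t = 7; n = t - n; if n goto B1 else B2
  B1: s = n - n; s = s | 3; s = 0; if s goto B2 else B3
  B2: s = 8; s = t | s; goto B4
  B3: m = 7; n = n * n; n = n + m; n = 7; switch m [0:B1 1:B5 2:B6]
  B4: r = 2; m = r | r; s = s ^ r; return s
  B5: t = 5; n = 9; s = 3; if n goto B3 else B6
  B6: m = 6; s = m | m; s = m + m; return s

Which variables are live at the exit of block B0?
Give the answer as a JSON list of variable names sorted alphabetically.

Answer: ["n", "t"]

Derivation:
Per-block:
  B0: {n,t} / ∅
  B1: {s} / {n}
  B2: {s} / {t}
  B3: {m,n} / {n}
  B4: {m,r,s} / {s}
  B5: {n,s,t} / ∅
  B6: {m,s} / ∅

Live sets:
  live B0: ∅→{n,t}
  live B1: {n,t}→{n,t}
  live B2: {t}→{s}
  live B3: {n,t}→{n,t}
  live B4: {s}→∅
  live B5: ∅→{n,t}
  live B6: ∅→∅

live-out(B0) = ["n", "t"]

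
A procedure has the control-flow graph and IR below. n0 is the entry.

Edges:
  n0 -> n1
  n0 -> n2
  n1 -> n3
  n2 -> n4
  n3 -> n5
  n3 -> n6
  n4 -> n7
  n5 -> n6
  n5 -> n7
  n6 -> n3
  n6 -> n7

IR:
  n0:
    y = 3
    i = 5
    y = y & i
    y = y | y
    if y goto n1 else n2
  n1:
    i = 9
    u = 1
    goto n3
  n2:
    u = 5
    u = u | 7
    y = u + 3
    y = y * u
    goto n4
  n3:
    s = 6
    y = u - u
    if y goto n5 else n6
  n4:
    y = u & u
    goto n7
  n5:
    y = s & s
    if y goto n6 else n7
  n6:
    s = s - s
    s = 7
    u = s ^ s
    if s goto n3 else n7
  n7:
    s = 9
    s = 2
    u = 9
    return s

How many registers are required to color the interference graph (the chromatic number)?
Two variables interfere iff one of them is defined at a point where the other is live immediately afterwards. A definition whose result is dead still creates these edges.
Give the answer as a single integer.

Answer: 3

Derivation:
Per-block:
  n0 def {i,y} use ∅
  n1 def {i,u} use ∅
  n2 def {u,y} use ∅
  n3 def {s,y} use {u}
  n4 def {y} use {u}
  n5 def {y} use {s}
  n6 def {s,u} use {s}
  n7 def {s,u} use ∅

Backward fixpoint:
  n0 li=∅ lo=∅
  n1 li=∅ lo={u}
  n2 li=∅ lo={u}
  n3 li={u} lo={s}
  n4 li={u} lo=∅
  n5 li={s} lo={s}
  n6 li={s} lo={u}
  n7 li=∅ lo=∅

Interference:
  i — {y}
  s — {u,y}
  u — {s,y}
  y — {i,s,u}

Chromatic number:
  lower bound: {s,u,y} mutually conflict ⇒ χ ≥ 3
  assign i→c1 s→c1 u→c2 y→c0 — no edge inside a register ⇒ χ ≤ 3
  χ = 3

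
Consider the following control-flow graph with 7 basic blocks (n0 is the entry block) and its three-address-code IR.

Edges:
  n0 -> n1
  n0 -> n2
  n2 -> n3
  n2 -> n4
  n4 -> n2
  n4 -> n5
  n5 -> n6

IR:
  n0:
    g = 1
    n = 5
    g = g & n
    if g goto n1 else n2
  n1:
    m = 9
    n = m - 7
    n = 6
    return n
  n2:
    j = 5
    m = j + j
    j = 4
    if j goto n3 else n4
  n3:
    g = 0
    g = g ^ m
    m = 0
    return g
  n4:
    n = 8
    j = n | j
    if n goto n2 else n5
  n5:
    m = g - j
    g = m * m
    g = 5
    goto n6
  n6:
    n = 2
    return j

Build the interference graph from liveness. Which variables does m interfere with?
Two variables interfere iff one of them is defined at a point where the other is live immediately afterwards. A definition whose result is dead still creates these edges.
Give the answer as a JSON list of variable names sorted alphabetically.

Answer: ["g", "j"]

Analysis:
def/use:
  n0 def {g,n} use ∅
  n1 def {m,n} use ∅
  n2 def {j,m} use ∅
  n3 def {g,m} use {m}
  n4 def {j,n} use {j}
  n5 def {g,m} use {g,j}
  n6 def {n} use {j}

Backward fixpoint:
  live n0: ∅→{g}
  live n1: ∅→∅
  live n2: {g}→{g,j,m}
  live n3: {m}→∅
  live n4: {g,j}→{g,j}
  live n5: {g,j}→{j}
  live n6: {j}→∅

Conflict graph:
  g↔{j,m,n}
  j↔{g,m,n}
  m↔{g,j}
  n↔{g,j}

N(m) = ["g", "j"]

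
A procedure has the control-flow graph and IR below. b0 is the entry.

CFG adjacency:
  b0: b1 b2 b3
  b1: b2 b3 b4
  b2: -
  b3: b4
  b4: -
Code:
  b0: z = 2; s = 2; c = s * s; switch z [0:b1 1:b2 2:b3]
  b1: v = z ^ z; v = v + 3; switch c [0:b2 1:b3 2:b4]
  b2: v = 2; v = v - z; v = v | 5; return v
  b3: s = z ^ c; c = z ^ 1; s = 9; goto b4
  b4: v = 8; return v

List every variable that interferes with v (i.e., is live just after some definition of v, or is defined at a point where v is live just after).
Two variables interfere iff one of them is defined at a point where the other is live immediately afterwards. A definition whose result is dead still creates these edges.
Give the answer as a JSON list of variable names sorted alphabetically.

Per-block:
  b0 def {c,s,z} use ∅
  b1 def {v} use {c,z}
  b2 def {v} use {z}
  b3 def {c,s} use {c,z}
  b4 def {v} use ∅

Live sets:
  b0: in=∅ out={c,z}
  b1: in={c,z} out={c,z}
  b2: in={z} out=∅
  b3: in={c,z} out=∅
  b4: in=∅ out=∅

Interference:
  c: {v,z}
  s: {z}
  v: {c,z}
  z: {c,s,v}

N(v) = ["c", "z"]

Answer: ["c", "z"]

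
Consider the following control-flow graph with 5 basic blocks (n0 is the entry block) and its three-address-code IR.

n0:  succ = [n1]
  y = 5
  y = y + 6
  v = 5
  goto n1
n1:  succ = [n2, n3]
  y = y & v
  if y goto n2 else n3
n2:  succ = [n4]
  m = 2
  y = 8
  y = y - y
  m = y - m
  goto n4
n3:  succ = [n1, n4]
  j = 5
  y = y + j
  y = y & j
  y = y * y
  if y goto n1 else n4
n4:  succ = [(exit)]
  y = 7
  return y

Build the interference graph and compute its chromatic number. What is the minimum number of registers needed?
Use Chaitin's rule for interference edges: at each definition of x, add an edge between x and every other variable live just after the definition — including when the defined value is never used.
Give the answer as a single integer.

Answer: 3

Analysis:
Per-block:
  n0: def={v,y} ue=∅
  n1: def={y} ue={v,y}
  n2: def={m,y} ue=∅
  n3: def={j,y} ue={y}
  n4: def={y} ue=∅

Backward fixpoint:
  live n0: ∅→{v,y}
  live n1: {v,y}→{v,y}
  live n2: ∅→∅
  live n3: {v,y}→{v,y}
  live n4: ∅→∅

Conflict graph:
  j — {v,y}
  m — {y}
  v — {j,y}
  y — {j,m,v}

Colouring:
  clique {j,v,y} ⇒ need ≥ 3
  assign j→R1 m→R1 v→R2 y→R0 — no edge inside a register ⇒ χ ≤ 3
  χ = 3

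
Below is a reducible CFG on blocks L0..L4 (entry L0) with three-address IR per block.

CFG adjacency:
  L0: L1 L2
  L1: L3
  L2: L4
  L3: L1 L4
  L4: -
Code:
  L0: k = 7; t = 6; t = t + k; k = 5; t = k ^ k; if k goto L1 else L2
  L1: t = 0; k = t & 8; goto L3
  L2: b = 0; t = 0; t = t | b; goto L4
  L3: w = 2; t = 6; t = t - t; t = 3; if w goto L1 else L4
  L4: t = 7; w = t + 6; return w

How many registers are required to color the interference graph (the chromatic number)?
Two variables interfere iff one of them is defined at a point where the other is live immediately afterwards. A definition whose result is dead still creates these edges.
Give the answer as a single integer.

Block summaries:
  L0: def={k,t} ue=∅
  L1: def={k,t} ue=∅
  L2: def={b,t} ue=∅
  L3: def={t,w} ue=∅
  L4: def={t,w} ue=∅

Backward fixpoint:
  L0 li=∅ lo=∅
  L1 li=∅ lo=∅
  L2 li=∅ lo=∅
  L3 li=∅ lo=∅
  L4 li=∅ lo=∅

Interfere edges:
  b: {t}
  k: {t}
  t: {b,k,w}
  w: {t}

Chromatic number:
  lower bound: {b,t} mutually conflict ⇒ χ ≥ 2
  assign b→r1 k→r1 t→r0 w→r1 — no edge inside a register ⇒ χ ≤ 2
  χ = 2

Answer: 2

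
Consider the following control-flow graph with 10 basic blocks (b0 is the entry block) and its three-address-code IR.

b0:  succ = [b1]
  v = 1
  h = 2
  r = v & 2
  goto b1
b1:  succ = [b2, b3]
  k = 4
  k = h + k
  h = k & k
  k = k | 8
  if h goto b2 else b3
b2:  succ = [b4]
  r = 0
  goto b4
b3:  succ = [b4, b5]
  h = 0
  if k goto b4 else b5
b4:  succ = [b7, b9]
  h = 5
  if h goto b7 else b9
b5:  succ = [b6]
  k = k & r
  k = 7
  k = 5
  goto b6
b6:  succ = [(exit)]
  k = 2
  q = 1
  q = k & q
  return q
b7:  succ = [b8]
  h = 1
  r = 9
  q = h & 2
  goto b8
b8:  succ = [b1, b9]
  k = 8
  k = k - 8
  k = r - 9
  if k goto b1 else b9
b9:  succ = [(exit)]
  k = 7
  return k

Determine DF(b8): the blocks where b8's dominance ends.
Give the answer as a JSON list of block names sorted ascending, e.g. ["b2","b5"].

Answer: ["b1", "b9"]

Derivation:
idom tree: b1←b0 b2←b1 b3←b1 b4←b1 b5←b3 b6←b5 b7←b4 b8←b7 b9←b4
Dom∩ at merges:
  b1: preds {b0,b8}: {b0} ∩ {b0,b1,b4,b7,b8} = {b0}; idom=b0
  b4: preds {b2,b3}: {b0,b1,b2} ∩ {b0,b1,b3} = {b0,b1}; idom=b1
  b9: preds {b4,b8}: {b0,b1,b4} ∩ {b0,b1,b4,b7,b8} = {b0,b1,b4}; idom=b4

DF walk-up:
  b1←b0: walk · to b0
  b1←b8: walk b8→b7→b4→b1 to b0
  b4←b2: walk b2 to b1
  b4←b3: walk b3 to b1
  b9←b4: walk · to b4
  b9←b8: walk b8→b7 to b4
  DF(b0)=∅
  DF(b1)={b1}
  DF(b2)={b4}
  DF(b3)={b4}
  DF(b4)={b1}
  DF(b5)=∅
  DF(b6)=∅
  DF(b7)={b1,b9}
  DF(b8)={b1,b9}
  DF(b9)=∅

DF(b8) = ["b1", "b9"]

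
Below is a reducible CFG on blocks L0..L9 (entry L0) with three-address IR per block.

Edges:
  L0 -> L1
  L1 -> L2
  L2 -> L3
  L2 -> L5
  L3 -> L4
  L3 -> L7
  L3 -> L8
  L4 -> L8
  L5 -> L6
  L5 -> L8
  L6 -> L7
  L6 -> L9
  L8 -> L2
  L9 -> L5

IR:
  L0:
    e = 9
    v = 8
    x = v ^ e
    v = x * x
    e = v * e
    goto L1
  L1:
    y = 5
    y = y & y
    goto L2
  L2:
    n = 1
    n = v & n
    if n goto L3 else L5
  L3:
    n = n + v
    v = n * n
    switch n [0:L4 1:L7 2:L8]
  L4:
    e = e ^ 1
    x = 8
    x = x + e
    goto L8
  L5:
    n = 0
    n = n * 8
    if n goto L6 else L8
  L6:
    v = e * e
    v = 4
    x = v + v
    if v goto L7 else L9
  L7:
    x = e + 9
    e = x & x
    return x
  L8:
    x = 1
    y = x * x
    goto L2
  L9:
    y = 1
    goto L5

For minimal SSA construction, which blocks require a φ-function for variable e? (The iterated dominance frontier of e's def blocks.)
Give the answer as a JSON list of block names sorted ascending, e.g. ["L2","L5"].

Answer: ["L2", "L8"]

Analysis:
idom tree: L1←L0 L2←L1 L3←L2 L4←L3 L5←L2 L6←L5 L7←L2 L8←L2 L9←L6
Join-block Dom:
  L2: preds {L1,L8}: {L0,L1} ∩ {L0,L1,L2,L8} = {L0,L1}; idom=L1
  L5: preds {L2,L9}: {L0,L1,L2} ∩ {L0,L1,L2,L5,L6,L9} = {L0,L1,L2}; idom=L2
  L7: preds {L3,L6}: {L0,L1,L2,L3} ∩ {L0,L1,L2,L5,L6} = {L0,L1,L2}; idom=L2
  L8: preds {L3,L4,L5}: {L0,L1,L2,L3} ∩ {L0,L1,L2,L3,L4} ∩ {L0,L1,L2,L5} = {L0,L1,L2}; idom=L2

DF derivation:
  L2←L1: walk · to L1
  L2←L8: walk L8→L2 to L1
  L5←L2: walk · to L2
  L5←L9: walk L9→L6→L5 to L2
  L7←L3: walk L3 to L2
  L7←L6: walk L6→L5 to L2
  L8←L3: walk L3 to L2
  L8←L4: walk L4→L3 to L2
  L8←L5: walk L5 to L2
  L0: DF=∅
  L1: DF=∅
  L2: DF={L2}
  L3: DF={L7,L8}
  L4: DF={L8}
  L5: DF={L5,L7,L8}
  L6: DF={L5,L7}
  L7: DF=∅
  L8: DF={L2}
  L9: DF={L5}

φ for e: defs {L0,L4,L7}
  DF⁺ = {L2,L8}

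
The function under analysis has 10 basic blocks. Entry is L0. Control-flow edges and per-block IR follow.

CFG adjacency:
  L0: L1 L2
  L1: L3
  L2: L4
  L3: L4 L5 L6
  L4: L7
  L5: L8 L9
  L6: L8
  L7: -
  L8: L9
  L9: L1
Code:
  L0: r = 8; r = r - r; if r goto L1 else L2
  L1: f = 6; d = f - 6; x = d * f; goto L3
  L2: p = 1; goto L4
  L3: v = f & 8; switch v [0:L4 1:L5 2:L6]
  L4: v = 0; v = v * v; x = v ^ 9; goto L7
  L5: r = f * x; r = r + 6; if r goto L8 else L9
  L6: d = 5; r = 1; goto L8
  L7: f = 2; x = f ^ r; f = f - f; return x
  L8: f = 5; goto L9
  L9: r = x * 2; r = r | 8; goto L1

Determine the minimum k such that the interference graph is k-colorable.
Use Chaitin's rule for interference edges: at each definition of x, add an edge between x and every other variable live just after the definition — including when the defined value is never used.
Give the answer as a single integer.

Per-block:
  L0: def={r} ue=∅
  L1: def={d,f,x} ue=∅
  L2: def={p} ue=∅
  L3: def={v} ue={f}
  L4: def={v,x} ue=∅
  L5: def={r} ue={f,x}
  L6: def={d,r} ue=∅
  L7: def={f,x} ue={r}
  L8: def={f} ue=∅
  L9: def={r} ue={x}

Backward fixpoint:
  L0 li=∅ lo={r}
  L1 li={r} lo={f,r,x}
  L2 li={r} lo={r}
  L3 li={f,r,x} lo={f,r,x}
  L4 li={r} lo={r}
  L5 li={f,x} lo={x}
  L6 li={x} lo={x}
  L7 li={r} lo=∅
  L8 li={x} lo={x}
  L9 li={x} lo={r}

Interfere edges:
  d↔{f,r,x}
  f↔{d,r,v,x}
  p↔{r}
  r↔{d,f,p,v,x}
  v↔{f,r,x}
  x↔{d,f,r,v}

Registers:
  lower bound: {d,f,r,x} mutually conflict ⇒ χ ≥ 4
  assign d→c3 f→c1 p→c1 r→c0 v→c3 x→c2 — no edge inside a register ⇒ χ ≤ 4
  χ = 4

Answer: 4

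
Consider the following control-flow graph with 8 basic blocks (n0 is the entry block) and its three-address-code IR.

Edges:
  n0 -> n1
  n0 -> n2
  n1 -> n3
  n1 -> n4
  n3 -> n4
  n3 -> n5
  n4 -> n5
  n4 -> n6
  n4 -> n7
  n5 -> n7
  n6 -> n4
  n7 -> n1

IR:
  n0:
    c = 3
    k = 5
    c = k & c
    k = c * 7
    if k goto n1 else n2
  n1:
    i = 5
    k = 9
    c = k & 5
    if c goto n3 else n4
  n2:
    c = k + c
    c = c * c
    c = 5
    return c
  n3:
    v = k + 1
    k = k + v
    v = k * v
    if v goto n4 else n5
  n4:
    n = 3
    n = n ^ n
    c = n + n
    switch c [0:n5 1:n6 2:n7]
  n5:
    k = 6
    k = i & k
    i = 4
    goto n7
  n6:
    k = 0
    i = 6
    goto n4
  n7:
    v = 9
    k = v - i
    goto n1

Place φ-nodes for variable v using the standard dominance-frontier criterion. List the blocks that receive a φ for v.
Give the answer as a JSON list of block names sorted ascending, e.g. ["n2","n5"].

idom tree: n1←n0 n2←n0 n3←n1 n4←n1 n5←n1 n6←n4 n7←n1
Dom∩ at merges:
  n1: preds {n0,n7}: {n0} ∩ {n0,n1,n7} = {n0}; idom=n0
  n4: preds {n1,n3,n6}: {n0,n1} ∩ {n0,n1,n3} ∩ {n0,n1,n4,n6} = {n0,n1}; idom=n1
  n5: preds {n3,n4}: {n0,n1,n3} ∩ {n0,n1,n4} = {n0,n1}; idom=n1
  n7: preds {n4,n5}: {n0,n1,n4} ∩ {n0,n1,n5} = {n0,n1}; idom=n1

Frontier:
  join n1 pred n0: · stop@n0
  join n1 pred n7: n7→n1 stop@n0
  join n4 pred n1: · stop@n1
  join n4 pred n3: n3 stop@n1
  join n4 pred n6: n6→n4 stop@n1
  join n5 pred n3: n3 stop@n1
  join n5 pred n4: n4 stop@n1
  join n7 pred n4: n4 stop@n1
  join n7 pred n5: n5 stop@n1
  DF(n0)=∅
  DF(n1)={n1}
  DF(n2)=∅
  DF(n3)={n4,n5}
  DF(n4)={n4,n5,n7}
  DF(n5)={n7}
  DF(n6)={n4}
  DF(n7)={n1}

φ for v: defs {n3,n7}
  DF⁺ = {n1,n4,n5,n7}

Answer: ["n1", "n4", "n5", "n7"]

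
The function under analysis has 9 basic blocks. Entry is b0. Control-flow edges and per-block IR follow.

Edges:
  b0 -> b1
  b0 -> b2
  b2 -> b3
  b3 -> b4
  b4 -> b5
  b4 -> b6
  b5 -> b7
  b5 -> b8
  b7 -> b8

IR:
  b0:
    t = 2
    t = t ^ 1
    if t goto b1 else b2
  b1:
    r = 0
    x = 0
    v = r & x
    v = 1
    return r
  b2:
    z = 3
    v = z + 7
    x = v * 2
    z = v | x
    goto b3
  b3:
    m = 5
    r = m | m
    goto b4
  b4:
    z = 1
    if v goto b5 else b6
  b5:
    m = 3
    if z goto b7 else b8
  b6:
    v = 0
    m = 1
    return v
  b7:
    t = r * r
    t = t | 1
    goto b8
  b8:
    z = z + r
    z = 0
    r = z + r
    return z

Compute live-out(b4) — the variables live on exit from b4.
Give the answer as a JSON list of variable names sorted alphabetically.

Answer: ["r", "z"]

Derivation:
def/use:
  b0: {t} / ∅
  b1: {r,v,x} / ∅
  b2: {v,x,z} / ∅
  b3: {m,r} / ∅
  b4: {z} / {v}
  b5: {m} / {z}
  b6: {m,v} / ∅
  b7: {t} / {r}
  b8: {r,z} / {r,z}

Live sets:
  live b0: ∅→∅
  live b1: ∅→∅
  live b2: ∅→{v}
  live b3: {v}→{r,v}
  live b4: {r,v}→{r,z}
  live b5: {r,z}→{r,z}
  live b6: ∅→∅
  live b7: {r,z}→{r,z}
  live b8: {r,z}→∅

live-out(b4) = ["r", "z"]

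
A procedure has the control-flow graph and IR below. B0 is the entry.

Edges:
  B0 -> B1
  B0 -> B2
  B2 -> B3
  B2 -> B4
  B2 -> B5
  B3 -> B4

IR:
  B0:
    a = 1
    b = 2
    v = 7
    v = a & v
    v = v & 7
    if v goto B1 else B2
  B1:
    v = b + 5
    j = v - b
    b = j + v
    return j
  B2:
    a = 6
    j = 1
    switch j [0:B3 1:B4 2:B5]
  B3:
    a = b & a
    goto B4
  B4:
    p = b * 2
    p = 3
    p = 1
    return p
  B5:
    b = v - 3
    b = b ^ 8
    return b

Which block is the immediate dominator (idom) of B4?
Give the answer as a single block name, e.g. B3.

Answer: B2

Working:
idom tree: B1←B0 B2←B0 B3←B2 B4←B2 B5←B2
Join-block Dom:
  B4: preds {B2,B3}: {B0,B2} ∩ {B0,B2,B3} = {B0,B2}; idom=B2

idom(B4) = B2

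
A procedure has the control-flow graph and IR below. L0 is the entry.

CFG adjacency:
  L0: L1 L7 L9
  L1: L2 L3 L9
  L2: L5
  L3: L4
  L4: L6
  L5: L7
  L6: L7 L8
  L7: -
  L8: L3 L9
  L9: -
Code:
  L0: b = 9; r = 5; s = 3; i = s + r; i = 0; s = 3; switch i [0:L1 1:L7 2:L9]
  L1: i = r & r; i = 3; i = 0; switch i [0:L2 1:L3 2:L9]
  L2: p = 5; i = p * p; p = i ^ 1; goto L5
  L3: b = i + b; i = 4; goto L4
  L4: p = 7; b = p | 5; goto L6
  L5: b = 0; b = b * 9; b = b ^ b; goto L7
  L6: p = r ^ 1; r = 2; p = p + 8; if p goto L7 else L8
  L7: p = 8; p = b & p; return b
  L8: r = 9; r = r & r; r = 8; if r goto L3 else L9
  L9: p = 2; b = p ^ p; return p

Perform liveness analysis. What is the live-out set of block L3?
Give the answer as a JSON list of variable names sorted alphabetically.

def/use:
  L0: {b,i,r,s} / ∅
  L1: {i} / {r}
  L2: {i,p} / ∅
  L3: {b,i} / {b,i}
  L4: {b,p} / ∅
  L5: {b} / ∅
  L6: {p,r} / {r}
  L7: {p} / {b}
  L8: {r} / ∅
  L9: {b,p} / ∅

Liveness:
  live L0: ∅→{b,r}
  live L1: {b,r}→{b,i,r}
  live L2: ∅→∅
  live L3: {b,i,r}→{i,r}
  live L4: {i,r}→{b,i,r}
  live L5: ∅→{b}
  live L6: {b,i,r}→{b,i}
  live L7: {b}→∅
  live L8: {b,i}→{b,i,r}
  live L9: ∅→∅

live-out(L3) = ["i", "r"]

Answer: ["i", "r"]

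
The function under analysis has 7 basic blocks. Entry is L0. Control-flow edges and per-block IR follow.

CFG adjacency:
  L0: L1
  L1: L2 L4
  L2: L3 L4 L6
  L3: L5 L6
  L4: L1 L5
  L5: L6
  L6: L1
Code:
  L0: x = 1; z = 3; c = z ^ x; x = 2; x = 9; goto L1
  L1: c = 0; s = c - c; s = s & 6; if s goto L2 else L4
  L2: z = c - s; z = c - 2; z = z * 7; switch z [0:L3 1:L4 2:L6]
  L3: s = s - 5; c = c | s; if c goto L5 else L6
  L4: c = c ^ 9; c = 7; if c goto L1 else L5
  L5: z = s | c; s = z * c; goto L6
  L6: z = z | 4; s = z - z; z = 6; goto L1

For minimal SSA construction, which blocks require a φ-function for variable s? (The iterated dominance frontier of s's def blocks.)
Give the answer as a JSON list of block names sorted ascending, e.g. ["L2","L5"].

idom tree: L1←L0 L2←L1 L3←L2 L4←L1 L5←L1 L6←L1
Join-block Dom:
  L1: preds {L0,L4,L6}: {L0} ∩ {L0,L1,L4} ∩ {L0,L1,L6} = {L0}; idom=L0
  L4: preds {L1,L2}: {L0,L1} ∩ {L0,L1,L2} = {L0,L1}; idom=L1
  L5: preds {L3,L4}: {L0,L1,L2,L3} ∩ {L0,L1,L4} = {L0,L1}; idom=L1
  L6: preds {L2,L3,L5}: {L0,L1,L2} ∩ {L0,L1,L2,L3} ∩ {L0,L1,L5} = {L0,L1}; idom=L1

DF derivation:
  join L1 pred L0: · stop@L0
  join L1 pred L4: L4→L1 stop@L0
  join L1 pred L6: L6→L1 stop@L0
  join L4 pred L1: · stop@L1
  join L4 pred L2: L2 stop@L1
  join L5 pred L3: L3→L2 stop@L1
  join L5 pred L4: L4 stop@L1
  join L6 pred L2: L2 stop@L1
  join L6 pred L3: L3→L2 stop@L1
  join L6 pred L5: L5 stop@L1
  DF(L0)=∅
  DF(L1)={L1}
  DF(L2)={L4,L5,L6}
  DF(L3)={L5,L6}
  DF(L4)={L1,L5}
  DF(L5)={L6}
  DF(L6)={L1}

φ for s: defs {L1,L3,L5,L6}
  DF⁺ = {L1,L5,L6}

Answer: ["L1", "L5", "L6"]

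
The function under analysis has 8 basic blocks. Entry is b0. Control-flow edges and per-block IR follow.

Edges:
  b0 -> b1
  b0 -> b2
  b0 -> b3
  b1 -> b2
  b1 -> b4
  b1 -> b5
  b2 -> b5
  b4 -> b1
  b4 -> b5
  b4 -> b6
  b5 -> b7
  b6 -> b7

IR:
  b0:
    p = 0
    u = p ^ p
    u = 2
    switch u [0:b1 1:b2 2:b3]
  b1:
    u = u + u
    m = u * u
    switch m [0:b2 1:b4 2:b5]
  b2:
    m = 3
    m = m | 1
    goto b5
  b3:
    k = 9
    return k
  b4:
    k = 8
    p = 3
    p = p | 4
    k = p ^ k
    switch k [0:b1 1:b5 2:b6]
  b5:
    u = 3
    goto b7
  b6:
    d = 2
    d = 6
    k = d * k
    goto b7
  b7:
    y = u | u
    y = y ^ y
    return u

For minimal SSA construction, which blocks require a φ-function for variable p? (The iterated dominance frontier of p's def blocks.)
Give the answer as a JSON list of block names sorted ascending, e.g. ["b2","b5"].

Answer: ["b1", "b2", "b5", "b7"]

Derivation:
idom tree: b1←b0 b2←b0 b3←b0 b4←b1 b5←b0 b6←b4 b7←b0
Dom at joins:
  b1: preds {b0,b4}: {b0} ∩ {b0,b1,b4} = {b0}; idom=b0
  b2: preds {b0,b1}: {b0} ∩ {b0,b1} = {b0}; idom=b0
  b5: preds {b1,b2,b4}: {b0,b1} ∩ {b0,b2} ∩ {b0,b1,b4} = {b0}; idom=b0
  b7: preds {b5,b6}: {b0,b5} ∩ {b0,b1,b4,b6} = {b0}; idom=b0

DF walk-up:
  b1←b0: walk · to b0
  b1←b4: walk b4→b1 to b0
  b2←b0: walk · to b0
  b2←b1: walk b1 to b0
  b5←b1: walk b1 to b0
  b5←b2: walk b2 to b0
  b5←b4: walk b4→b1 to b0
  b7←b5: walk b5 to b0
  b7←b6: walk b6→b4→b1 to b0
  DF(b0)=∅
  DF(b1)={b1,b2,b5,b7}
  DF(b2)={b5}
  DF(b3)=∅
  DF(b4)={b1,b5,b7}
  DF(b5)={b7}
  DF(b6)={b7}
  DF(b7)=∅

φ for p: defs {b0,b4}
  DF⁺ = {b1,b2,b5,b7}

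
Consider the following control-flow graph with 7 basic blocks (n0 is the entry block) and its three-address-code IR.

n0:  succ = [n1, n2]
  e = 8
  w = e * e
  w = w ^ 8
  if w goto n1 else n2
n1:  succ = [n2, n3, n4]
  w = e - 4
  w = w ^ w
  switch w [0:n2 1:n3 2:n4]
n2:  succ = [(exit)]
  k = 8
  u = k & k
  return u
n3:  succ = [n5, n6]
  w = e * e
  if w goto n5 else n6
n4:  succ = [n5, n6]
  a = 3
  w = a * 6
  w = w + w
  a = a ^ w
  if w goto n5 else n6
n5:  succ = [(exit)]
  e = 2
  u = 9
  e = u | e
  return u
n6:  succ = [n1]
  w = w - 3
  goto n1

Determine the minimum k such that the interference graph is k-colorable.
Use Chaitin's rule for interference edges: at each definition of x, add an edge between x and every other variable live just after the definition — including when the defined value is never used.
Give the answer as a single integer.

Per-block:
  n0: {e,w} / ∅
  n1: {w} / {e}
  n2: {k,u} / ∅
  n3: {w} / {e}
  n4: {a,w} / ∅
  n5: {e,u} / ∅
  n6: {w} / {w}

Live sets:
  n0 li=∅ lo={e}
  n1 li={e} lo={e}
  n2 li=∅ lo=∅
  n3 li={e} lo={e,w}
  n4 li={e} lo={e,w}
  n5 li=∅ lo=∅
  n6 li={e,w} lo={e}

Interference:
  a↔{e,w}
  e↔{a,u,w}
  k↔∅
  u↔{e}
  w↔{a,e}

Registers:
  lower bound: {a,e,w} mutually conflict ⇒ χ ≥ 3
  assign a→c1 e→c0 k→c0 u→c1 w→c2 — no edge inside a register ⇒ χ ≤ 3
  χ = 3

Answer: 3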